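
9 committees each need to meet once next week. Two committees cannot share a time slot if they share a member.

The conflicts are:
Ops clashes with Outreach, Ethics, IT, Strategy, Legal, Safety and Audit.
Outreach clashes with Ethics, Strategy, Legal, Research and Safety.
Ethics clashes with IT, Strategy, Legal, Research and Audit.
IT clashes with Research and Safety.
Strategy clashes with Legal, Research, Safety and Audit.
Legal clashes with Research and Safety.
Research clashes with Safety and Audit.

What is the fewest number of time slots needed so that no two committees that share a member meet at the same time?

Ops, Outreach, Strategy, Legal, Safety all conflict with each other, so at least 5 time slots are needed.
5 time slots suffice: Ops=1, Outreach=4, Ethics=2, IT=3, Strategy=3, Legal=5, Research=1, Safety=2, Audit=4. No two conflicting committees share a time slot.

5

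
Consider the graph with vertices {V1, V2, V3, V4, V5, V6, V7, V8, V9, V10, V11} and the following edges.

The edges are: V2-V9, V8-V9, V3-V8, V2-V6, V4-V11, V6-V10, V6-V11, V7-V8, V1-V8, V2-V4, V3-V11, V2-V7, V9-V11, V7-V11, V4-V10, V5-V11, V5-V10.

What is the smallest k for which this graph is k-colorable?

V5 and V10 are adjacent, so at least 2 colors are needed.
A valid assignment using 2 colors: V1=2, V2=1, V3=2, V4=2, V5=2, V6=2, V7=2, V8=1, V9=2, V10=1, V11=1. Each edge has distinct colors on its endpoints.

2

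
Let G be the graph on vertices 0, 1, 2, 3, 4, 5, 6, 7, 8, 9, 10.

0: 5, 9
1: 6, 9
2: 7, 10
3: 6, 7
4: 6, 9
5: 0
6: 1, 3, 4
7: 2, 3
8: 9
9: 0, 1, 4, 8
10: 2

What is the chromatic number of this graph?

3 and 7 are adjacent, so at least 2 colors are needed.
2 colors suffice: color red → {5, 6, 7, 9, 10}; color blue → {0, 1, 2, 3, 4, 8}. Every edge joins two different colors.

2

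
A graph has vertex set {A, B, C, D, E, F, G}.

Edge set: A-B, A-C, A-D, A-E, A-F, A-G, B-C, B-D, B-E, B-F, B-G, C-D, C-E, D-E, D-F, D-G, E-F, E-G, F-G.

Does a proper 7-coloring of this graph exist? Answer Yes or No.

The chromatic number is 6. A, B, D, E, F, G are mutually adjacent (a clique of size 6), so at least 6 colors are needed.
6 colors suffice: color 1 → {D}; color 2 → {E}; color 3 → {B}; color 4 → {A}; color 5 → {C, F}; color 6 → {G}.
Since 7 ≥ 6, a proper 7-coloring certainly exists.

Yes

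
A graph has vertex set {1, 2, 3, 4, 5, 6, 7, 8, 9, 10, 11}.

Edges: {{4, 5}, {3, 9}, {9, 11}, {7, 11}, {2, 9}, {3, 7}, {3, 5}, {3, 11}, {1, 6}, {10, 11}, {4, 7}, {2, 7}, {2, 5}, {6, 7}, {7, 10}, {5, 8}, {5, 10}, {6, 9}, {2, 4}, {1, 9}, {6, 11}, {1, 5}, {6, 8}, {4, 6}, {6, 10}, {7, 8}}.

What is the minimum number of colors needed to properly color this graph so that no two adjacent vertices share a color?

4

6, 7, 10, 11 are mutually adjacent (a clique of size 4), so at least 4 colors are needed.
4 colors suffice: 1=c, 2=d, 3=d, 4=c, 5=a, 6=a, 7=b, 8=c, 9=b, 10=d, 11=c. No two adjacent vertices share a color.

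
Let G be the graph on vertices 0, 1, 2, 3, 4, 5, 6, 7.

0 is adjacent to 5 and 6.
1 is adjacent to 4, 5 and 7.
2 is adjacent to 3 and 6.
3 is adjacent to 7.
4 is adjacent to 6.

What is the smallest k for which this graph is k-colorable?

The cycle 6-4-1-5-0-6 has odd length 5, so it cannot be 2-colored; at least 3 colors are needed.
3 colors suffice: color a → {1, 3, 6}; color b → {0, 2, 4, 7}; color c → {5}. No two adjacent vertices share a color.

3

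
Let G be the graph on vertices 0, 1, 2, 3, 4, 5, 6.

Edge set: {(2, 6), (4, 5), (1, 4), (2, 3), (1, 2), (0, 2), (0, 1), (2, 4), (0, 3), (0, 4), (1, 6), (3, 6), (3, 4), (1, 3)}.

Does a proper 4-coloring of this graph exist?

0, 1, 2, 3, 4 form a clique, so at least 5 colors are needed.
So 4 colors are not enough.

No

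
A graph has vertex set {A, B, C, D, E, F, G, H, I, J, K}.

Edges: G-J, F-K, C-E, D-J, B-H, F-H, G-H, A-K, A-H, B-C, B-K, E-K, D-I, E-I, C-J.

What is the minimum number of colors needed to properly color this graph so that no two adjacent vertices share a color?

The cycle C-B-H-G-J-C has odd length 5, so it cannot be 2-colored; at least 3 colors are needed.
A valid assignment using 3 colors: A=2, B=2, C=1, D=1, E=2, F=2, G=3, H=1, I=3, J=2, K=1. Each edge has distinct colors on its endpoints.

3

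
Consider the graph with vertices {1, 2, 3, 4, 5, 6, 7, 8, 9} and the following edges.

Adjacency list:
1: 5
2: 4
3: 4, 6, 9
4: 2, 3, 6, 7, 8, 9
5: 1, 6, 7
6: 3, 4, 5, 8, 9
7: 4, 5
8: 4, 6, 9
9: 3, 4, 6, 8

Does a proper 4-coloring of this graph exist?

The chromatic number is 4. 3, 4, 6, 9 form a clique, so at least 4 colors are needed.
One proper 4-coloring: 1=b, 2=b, 3=d, 4=a, 5=a, 6=b, 7=b, 8=d, 9=c.
That is already a proper 4-coloring.

Yes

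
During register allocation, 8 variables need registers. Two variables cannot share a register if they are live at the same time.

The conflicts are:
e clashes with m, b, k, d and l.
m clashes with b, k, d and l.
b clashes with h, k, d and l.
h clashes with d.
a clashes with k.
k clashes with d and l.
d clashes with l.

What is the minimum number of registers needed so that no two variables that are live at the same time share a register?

6

e, m, b, k, d, l pairwise conflict, so at least 6 registers are needed.
A valid assignment using 6 registers: e=5, m=6, b=3, h=2, a=1, k=2, d=1, l=4. Each listed conflict is separated.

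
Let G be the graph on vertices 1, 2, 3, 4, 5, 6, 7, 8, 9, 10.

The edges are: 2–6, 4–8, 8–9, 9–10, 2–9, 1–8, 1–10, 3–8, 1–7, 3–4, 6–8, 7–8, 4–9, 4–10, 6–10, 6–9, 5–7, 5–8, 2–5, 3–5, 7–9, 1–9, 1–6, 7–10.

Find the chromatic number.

1, 7, 8, 9 are pairwise adjacent (a clique of size 4), so at least 4 colors are needed.
4 colors suffice: color a → {2, 8, 10}; color b → {5, 9}; color c → {1, 4}; color d → {3, 6, 7}. Every edge joins two different colors.

4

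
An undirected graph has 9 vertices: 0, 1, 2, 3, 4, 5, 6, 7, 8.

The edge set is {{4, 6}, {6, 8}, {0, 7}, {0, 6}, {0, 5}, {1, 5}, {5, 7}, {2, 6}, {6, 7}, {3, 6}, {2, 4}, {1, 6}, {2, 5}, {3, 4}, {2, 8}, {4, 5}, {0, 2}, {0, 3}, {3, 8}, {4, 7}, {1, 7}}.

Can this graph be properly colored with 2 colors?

0, 3, 6 are pairwise adjacent, so at least 3 colors are needed.
So 2 colors are not enough.

No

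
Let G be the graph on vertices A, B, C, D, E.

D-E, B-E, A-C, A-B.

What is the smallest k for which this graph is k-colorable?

2

B and E are adjacent, so at least 2 colors are needed.
2 colors suffice: color 1 → {A, E}; color 2 → {B, C, D}. Every edge joins two different colors.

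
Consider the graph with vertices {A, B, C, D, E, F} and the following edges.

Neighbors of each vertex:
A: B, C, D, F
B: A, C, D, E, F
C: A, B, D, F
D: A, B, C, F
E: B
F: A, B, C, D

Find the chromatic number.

5

A, B, C, D, F form a clique, so at least 5 colors are needed.
5 colors suffice: color 1 → {B}; color 2 → {E, F}; color 3 → {C}; color 4 → {D}; color 5 → {A}. Each edge has distinct colors on its endpoints.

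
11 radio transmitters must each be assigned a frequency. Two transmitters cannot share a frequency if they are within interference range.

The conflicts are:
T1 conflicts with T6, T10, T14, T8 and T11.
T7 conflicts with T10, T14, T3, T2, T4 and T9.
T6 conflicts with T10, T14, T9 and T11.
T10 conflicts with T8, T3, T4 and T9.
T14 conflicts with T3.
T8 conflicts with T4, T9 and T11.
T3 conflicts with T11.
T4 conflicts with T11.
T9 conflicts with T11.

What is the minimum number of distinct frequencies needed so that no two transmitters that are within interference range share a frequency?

T6, T9, T11 are mutually in conflict, so at least 3 frequencies are needed.
3 frequencies suffice: frequency 1 → {T10, T14, T2, T11}; frequency 2 → {T7, T6, T8}; frequency 3 → {T1, T3, T4, T9}. Every pair that conflicts lands in different frequencies.

3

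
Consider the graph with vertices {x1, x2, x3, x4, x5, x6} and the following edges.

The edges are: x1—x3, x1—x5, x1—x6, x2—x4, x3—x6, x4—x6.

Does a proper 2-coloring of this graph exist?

No

x1, x3, x6 form a triangle, so at least 3 colors are needed.
So 2 colors are not enough.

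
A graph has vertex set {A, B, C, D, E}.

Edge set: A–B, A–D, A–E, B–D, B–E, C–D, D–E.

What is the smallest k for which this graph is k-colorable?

A, B, D, E form a clique, so at least 4 colors are needed.
A valid assignment using 4 colors: A=4, B=3, C=2, D=1, E=2. Each edge has distinct colors on its endpoints.

4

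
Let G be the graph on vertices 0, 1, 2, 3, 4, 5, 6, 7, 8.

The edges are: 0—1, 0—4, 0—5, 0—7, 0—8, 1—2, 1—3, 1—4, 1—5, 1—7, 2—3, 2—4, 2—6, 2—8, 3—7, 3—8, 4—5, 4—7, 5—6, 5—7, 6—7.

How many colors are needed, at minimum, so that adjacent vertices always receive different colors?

0, 1, 4, 5, 7 form a clique, so at least 5 colors are needed.
5 colors suffice: color red → {1, 6, 8}; color blue → {2, 7}; color green → {0, 3}; color yellow → {4}; color purple → {5}. Every edge joins two different colors.

5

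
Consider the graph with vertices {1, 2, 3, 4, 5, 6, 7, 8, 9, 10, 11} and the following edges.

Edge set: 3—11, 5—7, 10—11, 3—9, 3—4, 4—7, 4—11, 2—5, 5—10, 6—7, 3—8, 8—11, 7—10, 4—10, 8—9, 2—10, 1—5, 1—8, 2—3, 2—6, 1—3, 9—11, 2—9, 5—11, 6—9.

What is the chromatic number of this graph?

3, 8, 9, 11 are pairwise adjacent (a clique of size 4), so at least 4 colors are needed.
4 colors suffice: color red → {1, 2, 7, 11}; color blue → {3, 6, 10}; color green → {4, 5, 9}; color yellow → {8}. No two adjacent vertices share a color.

4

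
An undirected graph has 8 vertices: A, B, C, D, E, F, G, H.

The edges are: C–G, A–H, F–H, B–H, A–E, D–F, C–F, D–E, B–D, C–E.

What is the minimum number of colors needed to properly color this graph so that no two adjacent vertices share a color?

The cycle A-H-F-C-E-A has odd length 5, so it cannot be 2-colored; at least 3 colors are needed.
A valid assignment using 3 colors: A=green, B=red, C=blue, D=blue, E=red, F=red, G=red, H=blue. No two adjacent vertices share a color.

3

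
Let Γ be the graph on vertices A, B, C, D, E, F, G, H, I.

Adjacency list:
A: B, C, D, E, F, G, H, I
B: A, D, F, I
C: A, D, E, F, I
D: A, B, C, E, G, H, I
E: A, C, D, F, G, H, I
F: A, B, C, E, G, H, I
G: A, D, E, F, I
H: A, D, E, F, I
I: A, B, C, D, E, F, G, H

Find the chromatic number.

5

A, C, D, E, I are pairwise adjacent (a clique of size 5), so at least 5 colors are needed.
One proper 5-coloring: A=red, B=yellow, C=purple, D=green, E=yellow, F=green, G=purple, H=purple, I=blue. Every edge joins two different colors.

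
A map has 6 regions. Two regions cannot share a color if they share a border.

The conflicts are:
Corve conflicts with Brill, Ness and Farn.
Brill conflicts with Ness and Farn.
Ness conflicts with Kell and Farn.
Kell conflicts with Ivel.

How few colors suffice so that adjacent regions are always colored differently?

Corve, Brill, Ness, Farn all conflict with each other, so at least 4 colors are needed.
One proper 4-coloring: Corve=4, Brill=2, Ness=1, Kell=2, Farn=3, Ivel=1. Every pair that conflicts lands in different colors.

4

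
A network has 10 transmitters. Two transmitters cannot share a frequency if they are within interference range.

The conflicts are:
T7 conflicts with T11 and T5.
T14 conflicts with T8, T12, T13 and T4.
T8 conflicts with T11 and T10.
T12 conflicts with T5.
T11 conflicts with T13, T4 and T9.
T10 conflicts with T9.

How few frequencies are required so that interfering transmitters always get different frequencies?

2

T8 and T11 conflict, so at least 2 frequencies are needed.
2 frequencies suffice: frequency 1 → {T14, T11, T10, T5}; frequency 2 → {T7, T8, T12, T13, T4, T9}. No two conflicting transmitters share a frequency.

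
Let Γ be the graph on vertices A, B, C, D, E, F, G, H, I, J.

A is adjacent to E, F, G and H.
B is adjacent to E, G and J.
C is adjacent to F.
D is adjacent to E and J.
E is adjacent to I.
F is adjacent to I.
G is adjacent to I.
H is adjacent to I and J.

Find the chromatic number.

The cycle H-J-D-E-I-H has odd length 5, so it cannot be 2-colored; at least 3 colors are needed.
3 colors suffice: color 1 → {A, C, I, J}; color 2 → {E, F, G, H}; color 3 → {B, D}. Each edge has distinct colors on its endpoints.

3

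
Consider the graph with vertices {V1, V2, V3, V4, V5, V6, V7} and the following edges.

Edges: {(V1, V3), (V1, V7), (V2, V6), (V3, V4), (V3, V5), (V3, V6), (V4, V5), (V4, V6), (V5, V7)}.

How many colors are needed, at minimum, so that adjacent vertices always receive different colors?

V3, V4, V6 are mutually adjacent, so at least 3 colors are needed.
3 colors suffice: color 1 → {V2, V3, V7}; color 2 → {V1, V5, V6}; color 3 → {V4}. Every edge joins two different colors.

3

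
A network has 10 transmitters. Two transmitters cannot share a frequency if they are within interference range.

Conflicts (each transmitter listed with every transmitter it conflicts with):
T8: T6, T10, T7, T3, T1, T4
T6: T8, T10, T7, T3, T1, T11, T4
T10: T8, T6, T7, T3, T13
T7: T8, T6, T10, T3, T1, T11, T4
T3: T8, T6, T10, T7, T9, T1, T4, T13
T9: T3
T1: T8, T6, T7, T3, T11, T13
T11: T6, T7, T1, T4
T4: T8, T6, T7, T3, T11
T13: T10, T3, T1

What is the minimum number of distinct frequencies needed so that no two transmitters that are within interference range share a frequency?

5

T8, T6, T10, T7, T3 all conflict with each other, so at least 5 frequencies are needed.
Using 5 frequencies: T8=5, T6=2, T10=4, T7=3, T3=1, T9=2, T1=4, T11=1, T4=4, T13=2. No two conflicting transmitters share a frequency.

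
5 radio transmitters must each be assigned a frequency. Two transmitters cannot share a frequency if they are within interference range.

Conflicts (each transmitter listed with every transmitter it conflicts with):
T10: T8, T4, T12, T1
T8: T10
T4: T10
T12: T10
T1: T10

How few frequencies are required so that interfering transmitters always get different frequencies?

2

T10 and T8 conflict, so at least 2 frequencies are needed.
Using 2 frequencies: T10=1, T8=2, T4=2, T12=2, T1=2. Every pair that conflicts lands in different frequencies.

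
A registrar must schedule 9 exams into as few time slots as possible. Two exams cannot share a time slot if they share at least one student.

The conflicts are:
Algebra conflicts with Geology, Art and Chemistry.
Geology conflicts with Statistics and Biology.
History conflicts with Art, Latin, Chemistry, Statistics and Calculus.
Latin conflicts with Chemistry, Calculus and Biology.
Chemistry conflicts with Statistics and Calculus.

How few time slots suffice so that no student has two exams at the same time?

History, Latin, Chemistry, Calculus pairwise conflict, so at least 4 time slots are needed.
A valid assignment using 4 time slots: Algebra=2, Geology=1, History=2, Art=1, Latin=3, Chemistry=1, Statistics=3, Calculus=4, Biology=2. Every pair that conflicts lands in different time slots.

4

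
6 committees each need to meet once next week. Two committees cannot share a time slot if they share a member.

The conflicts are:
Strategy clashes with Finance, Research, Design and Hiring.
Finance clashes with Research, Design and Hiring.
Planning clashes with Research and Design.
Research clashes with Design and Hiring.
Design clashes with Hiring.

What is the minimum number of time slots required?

Strategy, Finance, Research, Design, Hiring pairwise conflict, so at least 5 time slots are needed.
5 time slots suffice: time slot 1 → {Research}; time slot 2 → {Design}; time slot 3 → {Finance, Planning}; time slot 4 → {Hiring}; time slot 5 → {Strategy}. Each listed conflict is separated.

5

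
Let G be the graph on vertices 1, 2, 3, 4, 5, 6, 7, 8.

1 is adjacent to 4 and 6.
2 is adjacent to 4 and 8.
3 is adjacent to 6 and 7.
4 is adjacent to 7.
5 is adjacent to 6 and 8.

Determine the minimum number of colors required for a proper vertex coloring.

3

The cycle 7-3-6-1-4-7 has odd length 5, so it cannot be 2-colored; at least 3 colors are needed.
3 colors suffice: color a → {4, 6, 8}; color b → {1, 2, 5, 7}; color c → {3}. Each edge has distinct colors on its endpoints.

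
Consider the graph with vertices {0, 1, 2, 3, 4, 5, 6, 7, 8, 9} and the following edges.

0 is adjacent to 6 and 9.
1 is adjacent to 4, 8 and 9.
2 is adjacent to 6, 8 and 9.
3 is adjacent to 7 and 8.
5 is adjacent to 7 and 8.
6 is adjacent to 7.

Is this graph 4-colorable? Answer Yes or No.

Yes

The chromatic number is 3. The cycle 2-8-5-7-6-2 has odd length 5, so it cannot be 2-colored; at least 3 colors are needed.
A valid assignment using 3 colors: 0=b, 1=b, 2=b, 3=b, 4=a, 5=b, 6=c, 7=a, 8=a, 9=a.
Since 4 ≥ 3, a proper 4-coloring certainly exists.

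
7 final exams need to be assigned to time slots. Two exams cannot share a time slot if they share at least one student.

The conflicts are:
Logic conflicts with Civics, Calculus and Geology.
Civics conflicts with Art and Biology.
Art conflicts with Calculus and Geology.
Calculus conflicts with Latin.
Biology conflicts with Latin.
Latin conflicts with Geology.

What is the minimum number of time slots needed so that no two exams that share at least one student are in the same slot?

3

The cycle Biology-Latin-Calculus-Art-Civics-Biology has odd length 5, so it cannot be 2-colored; at least 3 time slots are needed.
3 time slots suffice: time slot 1 → {Civics, Calculus, Geology}; time slot 2 → {Logic, Art, Latin}; time slot 3 → {Biology}. Every pair that conflicts lands in different time slots.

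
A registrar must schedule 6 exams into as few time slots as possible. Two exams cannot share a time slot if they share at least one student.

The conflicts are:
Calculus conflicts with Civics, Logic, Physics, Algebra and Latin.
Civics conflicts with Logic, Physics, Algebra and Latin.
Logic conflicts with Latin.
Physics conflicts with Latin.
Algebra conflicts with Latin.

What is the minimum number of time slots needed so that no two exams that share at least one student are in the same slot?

Calculus, Civics, Logic, Latin all conflict with each other, so at least 4 time slots are needed.
Using 4 time slots: Calculus=3, Civics=1, Logic=4, Physics=4, Algebra=4, Latin=2. Each listed conflict is separated.

4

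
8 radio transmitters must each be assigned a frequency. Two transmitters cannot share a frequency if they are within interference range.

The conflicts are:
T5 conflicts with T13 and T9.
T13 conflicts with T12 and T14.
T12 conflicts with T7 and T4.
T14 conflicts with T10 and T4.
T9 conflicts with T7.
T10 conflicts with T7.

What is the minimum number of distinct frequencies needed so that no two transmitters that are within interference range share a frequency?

3

The cycle T12-T13-T5-T9-T7-T12 has odd length 5, so it cannot be 2-colored; at least 3 frequencies are needed.
3 frequencies suffice: T5=2, T13=1, T12=2, T14=2, T9=3, T10=3, T7=1, T4=1. Each listed conflict is separated.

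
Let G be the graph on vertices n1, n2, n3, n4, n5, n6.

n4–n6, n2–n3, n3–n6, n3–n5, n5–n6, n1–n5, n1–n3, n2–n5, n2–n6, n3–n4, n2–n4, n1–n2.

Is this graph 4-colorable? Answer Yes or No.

Yes

The chromatic number is 4. n1, n2, n3, n5 are mutually adjacent (a clique of size 4), so at least 4 colors are needed.
4 colors suffice: n1=4, n2=1, n3=2, n4=3, n5=3, n6=4.
That is already a proper 4-coloring.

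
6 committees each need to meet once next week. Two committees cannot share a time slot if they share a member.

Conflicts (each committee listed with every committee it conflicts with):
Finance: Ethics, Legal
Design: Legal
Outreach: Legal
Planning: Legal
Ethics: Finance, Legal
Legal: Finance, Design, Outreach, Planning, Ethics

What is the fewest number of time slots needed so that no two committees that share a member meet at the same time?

Finance, Ethics, Legal all conflict with each other, so at least 3 time slots are needed.
3 time slots suffice: time slot 1 → {Legal}; time slot 2 → {Finance, Design, Outreach, Planning}; time slot 3 → {Ethics}. Every pair that conflicts lands in different time slots.

3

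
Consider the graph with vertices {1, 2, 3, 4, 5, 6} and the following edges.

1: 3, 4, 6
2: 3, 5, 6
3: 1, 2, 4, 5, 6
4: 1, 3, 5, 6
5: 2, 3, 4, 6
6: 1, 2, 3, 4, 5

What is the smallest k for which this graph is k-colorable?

2, 3, 5, 6 are pairwise adjacent (a clique of size 4), so at least 4 colors are needed.
4 colors suffice: color red → {6}; color blue → {3}; color green → {1, 5}; color yellow → {2, 4}. Each edge has distinct colors on its endpoints.

4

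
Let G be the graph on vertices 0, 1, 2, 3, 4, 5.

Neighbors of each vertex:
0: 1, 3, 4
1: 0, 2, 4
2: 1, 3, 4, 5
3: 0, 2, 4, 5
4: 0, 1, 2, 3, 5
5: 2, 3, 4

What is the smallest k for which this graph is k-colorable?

4

2, 3, 4, 5 are pairwise adjacent (a clique of size 4), so at least 4 colors are needed.
A valid assignment using 4 colors: 0=b, 1=c, 2=b, 3=c, 4=a, 5=d. No two adjacent vertices share a color.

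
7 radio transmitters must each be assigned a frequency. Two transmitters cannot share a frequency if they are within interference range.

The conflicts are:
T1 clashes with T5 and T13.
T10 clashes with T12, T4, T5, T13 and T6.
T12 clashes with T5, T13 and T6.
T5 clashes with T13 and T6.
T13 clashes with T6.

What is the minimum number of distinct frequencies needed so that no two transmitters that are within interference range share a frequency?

5

T10, T12, T5, T13, T6 all conflict with each other, so at least 5 frequencies are needed.
5 frequencies suffice: frequency 1 → {T4, T13}; frequency 2 → {T5}; frequency 3 → {T1, T10}; frequency 4 → {T6}; frequency 5 → {T12}. Every pair that conflicts lands in different frequencies.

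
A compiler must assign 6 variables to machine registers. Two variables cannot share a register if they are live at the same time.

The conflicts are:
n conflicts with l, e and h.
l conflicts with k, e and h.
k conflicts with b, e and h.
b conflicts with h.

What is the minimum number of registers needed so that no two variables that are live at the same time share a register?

3

n, l, e are mutually in conflict, so at least 3 registers are needed.
3 registers suffice: register 1 → {l, b}; register 2 → {e, h}; register 3 → {n, k}. Every pair that conflicts lands in different registers.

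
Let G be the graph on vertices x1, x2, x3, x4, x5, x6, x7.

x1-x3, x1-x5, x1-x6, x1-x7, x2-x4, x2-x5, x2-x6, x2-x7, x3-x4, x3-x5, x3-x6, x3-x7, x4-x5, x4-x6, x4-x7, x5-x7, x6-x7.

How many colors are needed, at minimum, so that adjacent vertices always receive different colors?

4

x1, x3, x6, x7 form a clique, so at least 4 colors are needed.
4 colors suffice: x1=4, x2=2, x3=2, x4=4, x5=3, x6=3, x7=1. Each edge has distinct colors on its endpoints.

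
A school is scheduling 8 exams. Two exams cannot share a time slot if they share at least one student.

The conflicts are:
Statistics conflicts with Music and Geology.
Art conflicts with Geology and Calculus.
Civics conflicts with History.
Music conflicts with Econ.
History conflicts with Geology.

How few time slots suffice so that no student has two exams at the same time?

2

Statistics and Music conflict, so at least 2 time slots are needed.
A valid assignment using 2 time slots: Statistics=2, Art=2, Civics=1, Music=1, History=2, Geology=1, Econ=2, Calculus=1. Each listed conflict is separated.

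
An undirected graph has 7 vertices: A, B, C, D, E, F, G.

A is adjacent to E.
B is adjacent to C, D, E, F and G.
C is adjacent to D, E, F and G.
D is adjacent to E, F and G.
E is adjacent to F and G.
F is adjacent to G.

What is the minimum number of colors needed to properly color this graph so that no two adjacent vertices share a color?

6

B, C, D, E, F, G are mutually adjacent (a clique of size 6), so at least 6 colors are needed.
6 colors suffice: color 1 → {E}; color 2 → {A, B}; color 3 → {F}; color 4 → {C}; color 5 → {D}; color 6 → {G}. Each edge has distinct colors on its endpoints.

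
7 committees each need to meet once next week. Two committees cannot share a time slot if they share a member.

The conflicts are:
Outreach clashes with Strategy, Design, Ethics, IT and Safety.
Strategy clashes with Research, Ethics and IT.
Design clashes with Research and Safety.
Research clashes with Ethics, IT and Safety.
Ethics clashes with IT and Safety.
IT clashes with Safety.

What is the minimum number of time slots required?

4

Strategy, Research, Ethics, IT all conflict with each other, so at least 4 time slots are needed.
4 time slots suffice: time slot 1 → {Outreach, Research}; time slot 2 → {Strategy, Safety}; time slot 3 → {Design, IT}; time slot 4 → {Ethics}. Each listed conflict is separated.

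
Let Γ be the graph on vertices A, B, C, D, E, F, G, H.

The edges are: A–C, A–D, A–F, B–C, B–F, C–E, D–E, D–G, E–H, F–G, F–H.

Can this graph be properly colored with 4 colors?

Yes

The chromatic number is 3. The cycle H-F-B-C-E-H has odd length 5, so it cannot be 2-colored; at least 3 colors are needed.
One proper 3-coloring: A=green, B=green, C=blue, D=blue, E=red, F=red, G=green, H=blue.
Since 4 ≥ 3, a proper 4-coloring certainly exists.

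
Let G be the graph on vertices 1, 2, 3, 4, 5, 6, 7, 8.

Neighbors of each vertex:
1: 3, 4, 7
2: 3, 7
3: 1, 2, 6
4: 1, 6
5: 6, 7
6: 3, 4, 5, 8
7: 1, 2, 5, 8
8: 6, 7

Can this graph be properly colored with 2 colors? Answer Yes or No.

No

The cycle 6-8-7-1-4-6 has odd length 5, so it cannot be 2-colored; at least 3 colors are needed.
So 2 colors are not enough.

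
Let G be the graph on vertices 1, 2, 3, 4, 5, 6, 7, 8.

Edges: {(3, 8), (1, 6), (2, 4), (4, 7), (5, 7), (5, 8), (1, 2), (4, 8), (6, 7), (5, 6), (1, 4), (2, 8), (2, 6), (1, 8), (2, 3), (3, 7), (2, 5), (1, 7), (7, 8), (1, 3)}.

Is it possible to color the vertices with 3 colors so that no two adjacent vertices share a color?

No

1, 4, 7, 8 are mutually adjacent (a clique of size 4), so at least 4 colors are needed.
So 3 colors are not enough.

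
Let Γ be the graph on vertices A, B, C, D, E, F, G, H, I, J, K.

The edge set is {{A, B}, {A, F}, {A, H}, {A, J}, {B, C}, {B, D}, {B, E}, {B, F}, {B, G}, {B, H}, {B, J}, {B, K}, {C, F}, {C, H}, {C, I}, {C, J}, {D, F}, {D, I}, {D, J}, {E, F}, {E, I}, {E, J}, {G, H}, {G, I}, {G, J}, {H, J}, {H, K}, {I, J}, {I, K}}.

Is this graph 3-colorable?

A, B, H, J are pairwise adjacent (a clique of size 4), so at least 4 colors are needed.
So 3 colors are not enough.

No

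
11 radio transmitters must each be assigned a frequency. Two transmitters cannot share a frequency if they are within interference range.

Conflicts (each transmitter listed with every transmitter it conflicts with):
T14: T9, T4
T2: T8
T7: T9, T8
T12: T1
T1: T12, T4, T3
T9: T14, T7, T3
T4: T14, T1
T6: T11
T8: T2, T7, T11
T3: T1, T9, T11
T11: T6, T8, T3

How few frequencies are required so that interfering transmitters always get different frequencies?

The cycle T3-T11-T8-T7-T9-T3 has odd length 5, so it cannot be 2-colored; at least 3 frequencies are needed.
A valid assignment using 3 frequencies: T14=2, T2=2, T7=2, T12=2, T1=1, T9=1, T4=3, T6=1, T8=1, T3=3, T11=2. Every pair that conflicts lands in different frequencies.

3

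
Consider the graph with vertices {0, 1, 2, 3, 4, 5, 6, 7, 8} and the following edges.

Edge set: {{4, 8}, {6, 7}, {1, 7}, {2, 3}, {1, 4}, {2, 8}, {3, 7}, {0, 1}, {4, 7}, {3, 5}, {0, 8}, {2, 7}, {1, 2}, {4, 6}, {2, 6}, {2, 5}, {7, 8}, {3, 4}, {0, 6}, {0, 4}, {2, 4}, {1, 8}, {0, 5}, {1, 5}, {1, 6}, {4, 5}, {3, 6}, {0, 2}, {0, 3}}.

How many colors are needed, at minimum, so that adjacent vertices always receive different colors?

5

0, 1, 2, 4, 8 are mutually adjacent (a clique of size 5), so at least 5 colors are needed.
One proper 5-coloring: 0=green, 1=yellow, 2=red, 3=yellow, 4=blue, 5=purple, 6=purple, 7=green, 8=purple. No two adjacent vertices share a color.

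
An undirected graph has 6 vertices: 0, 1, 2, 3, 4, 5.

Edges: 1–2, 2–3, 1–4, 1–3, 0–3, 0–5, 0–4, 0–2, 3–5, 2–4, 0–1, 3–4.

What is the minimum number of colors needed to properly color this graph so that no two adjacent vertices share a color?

0, 1, 2, 3, 4 form a clique, so at least 5 colors are needed.
One proper 5-coloring: 0=blue, 1=yellow, 2=purple, 3=red, 4=green, 5=green. Every edge joins two different colors.

5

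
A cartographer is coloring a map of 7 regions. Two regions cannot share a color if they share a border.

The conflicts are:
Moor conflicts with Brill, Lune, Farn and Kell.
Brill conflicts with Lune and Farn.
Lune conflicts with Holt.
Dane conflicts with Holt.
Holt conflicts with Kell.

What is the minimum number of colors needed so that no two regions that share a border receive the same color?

Moor, Brill, Lune are mutually in conflict, so at least 3 colors are needed.
One proper 3-coloring: Moor=1, Brill=3, Lune=2, Dane=2, Holt=1, Farn=2, Kell=2. No two conflicting regions share a color.

3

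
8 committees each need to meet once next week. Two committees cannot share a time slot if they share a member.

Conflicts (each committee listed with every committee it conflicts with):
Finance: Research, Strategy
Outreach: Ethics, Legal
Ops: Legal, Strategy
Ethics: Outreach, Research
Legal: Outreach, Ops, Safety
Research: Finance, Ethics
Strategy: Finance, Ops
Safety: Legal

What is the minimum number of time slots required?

The cycle Finance-Research-Ethics-Outreach-Legal-Ops-Strategy-Finance has odd length 7, so it cannot be 2-colored; at least 3 time slots are needed.
3 time slots suffice: time slot 1 → {Legal, Research, Strategy}; time slot 2 → {Finance, Outreach, Ops, Safety}; time slot 3 → {Ethics}. Each listed conflict is separated.

3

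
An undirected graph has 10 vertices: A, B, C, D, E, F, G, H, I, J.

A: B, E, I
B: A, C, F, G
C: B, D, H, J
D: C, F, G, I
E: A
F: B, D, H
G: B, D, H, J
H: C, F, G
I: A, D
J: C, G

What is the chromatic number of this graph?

3

The cycle D-I-A-B-G-D has odd length 5, so it cannot be 2-colored; at least 3 colors are needed.
3 colors suffice: color 1 → {A, C, F, G}; color 2 → {B, D, E, H, J}; color 3 → {I}. Every edge joins two different colors.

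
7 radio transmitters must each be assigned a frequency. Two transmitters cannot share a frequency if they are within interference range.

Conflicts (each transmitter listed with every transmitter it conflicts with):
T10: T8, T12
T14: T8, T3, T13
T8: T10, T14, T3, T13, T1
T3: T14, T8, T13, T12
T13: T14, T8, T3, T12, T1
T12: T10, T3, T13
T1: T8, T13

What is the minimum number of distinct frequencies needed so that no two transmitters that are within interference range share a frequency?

4

T14, T8, T3, T13 all conflict with each other, so at least 4 frequencies are needed.
4 frequencies suffice: frequency 1 → {T8, T12}; frequency 2 → {T10, T13}; frequency 3 → {T3, T1}; frequency 4 → {T14}. Each listed conflict is separated.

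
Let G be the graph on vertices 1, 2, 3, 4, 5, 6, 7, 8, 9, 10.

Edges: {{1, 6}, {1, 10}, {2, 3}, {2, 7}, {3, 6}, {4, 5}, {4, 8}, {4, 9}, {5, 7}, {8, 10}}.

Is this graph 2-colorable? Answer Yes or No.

The cycle 2-7-5-4-8-10-1-6-3-2 has odd length 9, so it cannot be 2-colored; at least 3 colors are needed.
So 2 colors are not enough.

No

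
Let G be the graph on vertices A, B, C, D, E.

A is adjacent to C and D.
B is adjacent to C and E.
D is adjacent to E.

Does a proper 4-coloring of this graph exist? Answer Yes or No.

Yes

The chromatic number is 3. The cycle D-A-C-B-E-D has odd length 5, so it cannot be 2-colored; at least 3 colors are needed.
One proper 3-coloring: A=2, B=3, C=1, D=1, E=2.
Since 4 ≥ 3, a proper 4-coloring certainly exists.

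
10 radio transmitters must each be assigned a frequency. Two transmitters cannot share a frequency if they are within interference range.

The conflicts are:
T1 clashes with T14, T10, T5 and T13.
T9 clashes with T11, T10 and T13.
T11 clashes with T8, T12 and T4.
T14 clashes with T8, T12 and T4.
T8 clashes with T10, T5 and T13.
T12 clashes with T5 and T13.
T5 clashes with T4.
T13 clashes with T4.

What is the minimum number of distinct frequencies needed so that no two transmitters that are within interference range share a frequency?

T1 and T10 conflict, so at least 2 frequencies are needed.
A valid assignment using 2 frequencies: T1=2, T9=2, T11=1, T14=1, T8=2, T12=2, T10=1, T5=1, T13=1, T4=2. Each listed conflict is separated.

2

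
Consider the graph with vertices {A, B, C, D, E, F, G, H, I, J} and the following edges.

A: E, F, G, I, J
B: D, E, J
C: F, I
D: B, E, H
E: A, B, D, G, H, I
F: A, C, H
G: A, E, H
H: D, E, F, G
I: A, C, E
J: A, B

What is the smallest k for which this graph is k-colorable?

B, D, E are mutually adjacent, so at least 3 colors are needed.
3 colors suffice: color red → {E, F, J}; color blue → {A, B, C, H}; color green → {D, G, I}. Each edge has distinct colors on its endpoints.

3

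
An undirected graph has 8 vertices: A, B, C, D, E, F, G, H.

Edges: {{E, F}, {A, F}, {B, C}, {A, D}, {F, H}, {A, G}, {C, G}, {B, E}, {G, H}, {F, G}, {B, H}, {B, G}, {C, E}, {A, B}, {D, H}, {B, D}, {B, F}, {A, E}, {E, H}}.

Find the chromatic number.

B, E, F, H are pairwise adjacent (a clique of size 4), so at least 4 colors are needed.
4 colors suffice: color 1 → {B}; color 2 → {D, E, G}; color 3 → {A, C, H}; color 4 → {F}. Each edge has distinct colors on its endpoints.

4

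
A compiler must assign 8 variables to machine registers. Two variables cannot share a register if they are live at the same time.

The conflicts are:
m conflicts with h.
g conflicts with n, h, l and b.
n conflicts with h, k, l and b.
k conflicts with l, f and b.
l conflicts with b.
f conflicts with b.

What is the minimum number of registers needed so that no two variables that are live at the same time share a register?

g, n, l, b are mutually in conflict, so at least 4 registers are needed.
Using 4 registers: m=1, g=3, n=1, h=2, k=3, l=4, f=1, b=2. No two conflicting variables share a register.

4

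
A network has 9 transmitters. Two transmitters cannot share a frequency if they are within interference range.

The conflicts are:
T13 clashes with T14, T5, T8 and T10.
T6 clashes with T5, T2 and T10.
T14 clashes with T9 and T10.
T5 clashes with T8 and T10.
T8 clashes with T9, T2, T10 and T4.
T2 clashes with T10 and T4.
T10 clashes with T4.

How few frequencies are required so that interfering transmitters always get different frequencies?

4

T8, T2, T10, T4 pairwise conflict, so at least 4 frequencies are needed.
4 frequencies suffice: T13=3, T6=2, T14=2, T5=4, T8=2, T9=1, T2=3, T10=1, T4=4. No two conflicting transmitters share a frequency.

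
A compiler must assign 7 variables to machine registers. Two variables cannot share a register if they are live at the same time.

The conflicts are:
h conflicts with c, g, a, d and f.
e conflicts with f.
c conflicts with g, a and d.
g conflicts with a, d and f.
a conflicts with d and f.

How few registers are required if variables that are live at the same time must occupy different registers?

h, c, g, a, d pairwise conflict, so at least 5 registers are needed.
Using 5 registers: h=2, e=1, c=5, g=3, a=1, d=4, f=4. Every pair that conflicts lands in different registers.

5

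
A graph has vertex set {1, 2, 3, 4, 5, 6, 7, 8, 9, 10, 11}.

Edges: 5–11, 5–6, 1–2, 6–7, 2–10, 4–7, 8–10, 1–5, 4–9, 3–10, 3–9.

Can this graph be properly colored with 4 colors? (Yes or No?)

Yes

The chromatic number is 3. The cycle 7-4-9-3-10-2-1-5-6-7 has odd length 9, so it cannot be 2-colored; at least 3 colors are needed.
3 colors suffice: color a → {4, 5, 10}; color b → {1, 7, 8, 9, 11}; color c → {2, 3, 6}.
Since 4 ≥ 3, a proper 4-coloring certainly exists.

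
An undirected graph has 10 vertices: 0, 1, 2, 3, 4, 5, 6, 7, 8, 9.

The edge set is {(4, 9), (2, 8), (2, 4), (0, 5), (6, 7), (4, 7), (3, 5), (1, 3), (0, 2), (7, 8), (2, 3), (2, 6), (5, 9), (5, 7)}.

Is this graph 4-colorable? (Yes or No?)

Yes

The chromatic number is 3. The cycle 2-6-7-5-0-2 has odd length 5, so it cannot be 2-colored; at least 3 colors are needed.
3 colors suffice: color red → {1, 2, 7, 9}; color blue → {4, 5, 6, 8}; color green → {0, 3}.
Since 4 ≥ 3, a proper 4-coloring certainly exists.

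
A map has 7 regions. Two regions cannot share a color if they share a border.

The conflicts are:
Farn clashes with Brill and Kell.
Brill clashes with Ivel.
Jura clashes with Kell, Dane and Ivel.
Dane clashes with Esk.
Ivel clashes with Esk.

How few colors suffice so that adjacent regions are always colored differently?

3

The cycle Farn-Kell-Jura-Ivel-Brill-Farn has odd length 5, so it cannot be 2-colored; at least 3 colors are needed.
A valid assignment using 3 colors: Farn=1, Brill=3, Jura=1, Kell=2, Dane=2, Ivel=2, Esk=1. No two conflicting regions share a color.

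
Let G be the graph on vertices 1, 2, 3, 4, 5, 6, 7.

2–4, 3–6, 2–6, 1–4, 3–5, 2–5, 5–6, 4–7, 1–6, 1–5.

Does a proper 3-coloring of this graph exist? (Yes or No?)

The chromatic number is 3. 1, 5, 6 form a triangle, so at least 3 colors are needed.
A valid assignment using 3 colors: 1=c, 2=c, 3=c, 4=a, 5=a, 6=b, 7=b.
That is already a proper 3-coloring.

Yes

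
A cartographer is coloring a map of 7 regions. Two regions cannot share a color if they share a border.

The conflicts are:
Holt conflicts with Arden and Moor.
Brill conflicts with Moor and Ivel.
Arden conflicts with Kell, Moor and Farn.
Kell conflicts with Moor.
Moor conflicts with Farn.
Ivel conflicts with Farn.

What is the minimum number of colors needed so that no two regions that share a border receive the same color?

3

Arden, Kell, Moor are mutually in conflict, so at least 3 colors are needed.
3 colors suffice: color 1 → {Moor, Ivel}; color 2 → {Brill, Arden}; color 3 → {Holt, Kell, Farn}. Each listed conflict is separated.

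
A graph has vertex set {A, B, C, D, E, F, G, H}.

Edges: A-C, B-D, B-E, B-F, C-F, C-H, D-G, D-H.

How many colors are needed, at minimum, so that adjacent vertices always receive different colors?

The cycle F-B-D-H-C-F has odd length 5, so it cannot be 2-colored; at least 3 colors are needed.
One proper 3-coloring: A=blue, B=red, C=red, D=blue, E=blue, F=blue, G=red, H=green. Each edge has distinct colors on its endpoints.

3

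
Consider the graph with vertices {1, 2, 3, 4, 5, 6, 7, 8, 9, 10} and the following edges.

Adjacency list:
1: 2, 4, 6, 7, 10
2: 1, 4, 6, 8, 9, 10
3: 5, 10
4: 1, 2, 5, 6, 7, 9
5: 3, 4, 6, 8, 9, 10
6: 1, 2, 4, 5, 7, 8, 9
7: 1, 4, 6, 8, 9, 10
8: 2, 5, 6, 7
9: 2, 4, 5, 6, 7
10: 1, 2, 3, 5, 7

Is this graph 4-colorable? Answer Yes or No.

Yes

The chromatic number is 4. 1, 2, 4, 6 are mutually adjacent (a clique of size 4), so at least 4 colors are needed.
4 colors suffice: color a → {6, 10}; color b → {2, 5, 7}; color c → {3, 4, 8}; color d → {1, 9}.
That is already a proper 4-coloring.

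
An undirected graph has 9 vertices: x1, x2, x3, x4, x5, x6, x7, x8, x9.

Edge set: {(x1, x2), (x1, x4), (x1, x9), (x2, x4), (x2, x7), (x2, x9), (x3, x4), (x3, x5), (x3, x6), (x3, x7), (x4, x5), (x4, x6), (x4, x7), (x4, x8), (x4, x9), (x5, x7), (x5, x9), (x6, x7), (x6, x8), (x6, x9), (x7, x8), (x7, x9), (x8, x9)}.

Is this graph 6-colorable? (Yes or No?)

Yes

The chromatic number is 5. x4, x6, x7, x8, x9 are mutually adjacent (a clique of size 5), so at least 5 colors are needed.
A valid assignment using 5 colors: x1=2, x2=4, x3=3, x4=1, x5=4, x6=4, x7=2, x8=5, x9=3.
Since 6 ≥ 5, a proper 6-coloring certainly exists.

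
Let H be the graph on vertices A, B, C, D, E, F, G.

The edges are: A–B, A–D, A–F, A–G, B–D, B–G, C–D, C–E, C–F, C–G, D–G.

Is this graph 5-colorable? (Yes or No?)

The chromatic number is 4. A, B, D, G are pairwise adjacent (a clique of size 4), so at least 4 colors are needed.
A valid assignment using 4 colors: A=1, B=4, C=1, D=3, E=2, F=2, G=2.
Since 5 ≥ 4, a proper 5-coloring certainly exists.

Yes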